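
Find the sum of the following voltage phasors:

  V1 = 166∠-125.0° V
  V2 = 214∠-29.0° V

Step 1 — Convert each phasor to rectangular form:
  V1 = 166·(cos(-125.0°) + j·sin(-125.0°)) = -95.21 - j136 V
  V2 = 214·(cos(-29.0°) + j·sin(-29.0°)) = 187.2 - j103.7 V
Step 2 — Sum components: V_total = 91.95 - j239.7 V.
Step 3 — Convert to polar: |V_total| = 256.8 V, ∠V_total = -69.0°.

V_total = 256.8∠-69.0° V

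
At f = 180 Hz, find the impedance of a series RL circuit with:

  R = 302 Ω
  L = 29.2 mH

Step 1 — Angular frequency: ω = 2π·f = 2π·180 = 1131 rad/s.
Step 2 — Component impedances:
  R: Z = R = 302 Ω
  L: Z = jωL = j·1131·0.0292 = 0 + j33.02 Ω
Step 3 — Series combination: Z_total = R + L = 302 + j33.02 Ω = 303.8∠6.2° Ω.

Z = 302 + j33.02 Ω = 303.8∠6.2° Ω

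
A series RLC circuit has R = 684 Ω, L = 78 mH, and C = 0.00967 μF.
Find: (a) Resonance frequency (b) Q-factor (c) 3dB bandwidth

Step 1 — Resonance condition Im(Z)=0 gives ω₀ = 1/√(LC).
Step 2 — ω₀ = 1/√(0.078·9.67e-09) = 3.641e+04 rad/s.
Step 3 — f₀ = ω₀/(2π) = 5795 Hz.
Step 4 — Series Q: Q = ω₀L/R = 3.641e+04·0.078/684 = 4.152.
Step 5 — 3dB bandwidth: Δω = ω₀/Q = 8769 rad/s; BW = Δω/(2π) = 1396 Hz.

(a) f₀ = 5795 Hz  (b) Q = 4.152  (c) BW = 1396 Hz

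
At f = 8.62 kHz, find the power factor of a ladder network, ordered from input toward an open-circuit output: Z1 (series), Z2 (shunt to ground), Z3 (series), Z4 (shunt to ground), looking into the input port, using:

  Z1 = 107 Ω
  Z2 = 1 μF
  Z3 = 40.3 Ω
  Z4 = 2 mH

Step 1 — Angular frequency: ω = 2π·f = 2π·8620 = 5.416e+04 rad/s.
Step 2 — Component impedances:
  Z1: Z = R = 107 Ω
  Z2: Z = 1/(jωC) = -j/(ω·C) = 0 - j18.46 Ω
  Z3: Z = R = 40.3 Ω
  Z4: Z = jωL = j·5.416e+04·0.002 = 0 + j108.3 Ω
Step 3 — Ladder network (open output): work backward from the far end, alternating series and parallel combinations. Z_in = 108.4 - j21.62 Ω = 110.6∠-11.3° Ω.
Step 4 — Power factor: PF = cos(φ) = Re(Z)/|Z| = 108.42/110.55 = 0.9807.
Step 5 — Type: Im(Z) = -21.62 ⇒ leading (phase φ = -11.3°).

PF = 0.9807 (leading, φ = -11.3°)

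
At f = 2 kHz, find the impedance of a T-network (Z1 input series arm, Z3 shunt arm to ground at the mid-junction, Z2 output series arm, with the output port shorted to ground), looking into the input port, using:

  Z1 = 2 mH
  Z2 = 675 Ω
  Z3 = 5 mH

Step 1 — Angular frequency: ω = 2π·f = 2π·2000 = 1.257e+04 rad/s.
Step 2 — Component impedances:
  Z1: Z = jωL = j·1.257e+04·0.002 = 0 + j25.13 Ω
  Z2: Z = R = 675 Ω
  Z3: Z = jωL = j·1.257e+04·0.005 = 0 + j62.83 Ω
Step 3 — With the output port shorted to ground, the output series arm Z2 runs from the junction to ground; the shunt arm Z3 also runs from the junction to ground. They appear in parallel: Z3 || Z2 = 5.798 + j62.29 Ω.
Step 4 — Series with input arm Z1: Z_in = Z1 + (Z3 || Z2) = 5.798 + j87.42 Ω = 87.62∠86.2° Ω.

Z = 5.798 + j87.42 Ω = 87.62∠86.2° Ω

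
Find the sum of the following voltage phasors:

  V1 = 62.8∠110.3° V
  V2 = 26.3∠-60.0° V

Step 1 — Convert each phasor to rectangular form:
  V1 = 62.8·(cos(110.3°) + j·sin(110.3°)) = -21.79 + j58.9 V
  V2 = 26.3·(cos(-60.0°) + j·sin(-60.0°)) = 13.15 - j22.78 V
Step 2 — Sum components: V_total = -8.638 + j36.12 V.
Step 3 — Convert to polar: |V_total| = 37.14 V, ∠V_total = 103.4°.

V_total = 37.14∠103.4° V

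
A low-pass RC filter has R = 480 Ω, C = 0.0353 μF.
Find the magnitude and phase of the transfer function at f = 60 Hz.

Step 1 — Angular frequency: ω = 2π·60 = 377 rad/s.
Step 2 — Transfer function: H(jω) = 1/(1 + jωRC).
Step 3 — Denominator: 1 + jωRC = 1 + j·377·480·3.53e-08 = 1 + j0.006388.
Step 4 — H = 1 - j0.006387.
Step 5 — Magnitude: |H| = 1 (-0.0 dB); phase: φ = -0.4°.

|H| = 1 (-0.0 dB), φ = -0.4°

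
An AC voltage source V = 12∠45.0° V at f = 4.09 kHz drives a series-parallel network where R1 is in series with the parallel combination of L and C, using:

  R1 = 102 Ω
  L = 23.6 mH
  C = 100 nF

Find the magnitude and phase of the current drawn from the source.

Step 1 — Angular frequency: ω = 2π·f = 2π·4090 = 2.57e+04 rad/s.
Step 2 — Component impedances:
  R1: Z = R = 102 Ω
  L: Z = jωL = j·2.57e+04·0.0236 = 0 + j606.5 Ω
  C: Z = 1/(jωC) = -j/(ω·C) = 0 - j389.1 Ω
Step 3 — Parallel branch: L || C = 1/(1/L + 1/C) = 0 - j1086 Ω.
Step 4 — Series with R1: Z_total = R1 + (L || C) = 102 - j1086 Ω = 1091∠-84.6° Ω.
Step 5 — Source phasor: V = 12∠45.0° V = 8.485 + j8.485 V.
Step 6 — Ohm's law: I = V / Z_total = (8.485 + j8.485) / (102 - j1086) = -0.007019 + j0.008474 A.
Step 7 — Convert to polar: |I| = 0.011 A, ∠I = 129.6°.

I = 0.011∠129.6° A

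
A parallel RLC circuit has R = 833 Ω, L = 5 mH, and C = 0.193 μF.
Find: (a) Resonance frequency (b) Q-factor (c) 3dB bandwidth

Step 1 — Resonance: ω₀ = 1/√(LC) = 1/√(0.005·1.93e-07) = 3.219e+04 rad/s.
Step 2 — f₀ = ω₀/(2π) = 5123 Hz.
Step 3 — Parallel Q: Q = R/(ω₀L) = 833/(3.219e+04·0.005) = 5.175.
Step 4 — Bandwidth: Δω = ω₀/Q = 6220 rad/s; BW = Δω/(2π) = 990 Hz.

(a) f₀ = 5123 Hz  (b) Q = 5.175  (c) BW = 990 Hz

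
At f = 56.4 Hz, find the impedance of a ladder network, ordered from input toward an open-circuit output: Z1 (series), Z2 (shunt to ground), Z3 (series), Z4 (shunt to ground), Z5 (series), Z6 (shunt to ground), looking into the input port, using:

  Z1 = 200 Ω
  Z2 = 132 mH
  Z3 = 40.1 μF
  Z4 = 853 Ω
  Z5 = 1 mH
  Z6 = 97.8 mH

Step 1 — Angular frequency: ω = 2π·f = 2π·56.4 = 354.4 rad/s.
Step 2 — Component impedances:
  Z1: Z = R = 200 Ω
  Z2: Z = jωL = j·354.4·0.132 = 0 + j46.78 Ω
  Z3: Z = 1/(jωC) = -j/(ω·C) = 0 - j70.37 Ω
  Z4: Z = R = 853 Ω
  Z5: Z = jωL = j·354.4·0.001 = 0 + j0.3544 Ω
  Z6: Z = jωL = j·354.4·0.0978 = 0 + j34.66 Ω
Step 3 — Ladder network (open output): work backward from the far end, alternating series and parallel combinations. Z_in = 223.9 - j142.8 Ω = 265.6∠-32.5° Ω.

Z = 223.9 - j142.8 Ω = 265.6∠-32.5° Ω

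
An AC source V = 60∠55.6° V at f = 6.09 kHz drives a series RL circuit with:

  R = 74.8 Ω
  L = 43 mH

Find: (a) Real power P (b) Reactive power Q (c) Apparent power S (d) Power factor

Step 1 — Angular frequency: ω = 2π·f = 2π·6090 = 3.826e+04 rad/s.
Step 2 — Component impedances:
  R: Z = R = 74.8 Ω
  L: Z = jωL = j·3.826e+04·0.043 = 0 + j1645 Ω
Step 3 — Series combination: Z_total = R + L = 74.8 + j1645 Ω = 1647∠87.4° Ω.
Step 4 — Source phasor: V = 60∠55.6° V = 33.9 + j49.51 V.
Step 5 — Current: I = V / Z = 0.03096 - j0.01919 A = 0.03643∠-31.8° A.
Step 6 — Complex power: S = V·I* = 0.09926 + j2.183 VA.
Step 7 — Real power: P = Re(S) = 0.09926 W.
Step 8 — Reactive power: Q = Im(S) = 2.183 VAR.
Step 9 — Apparent power: |S| = 2.186 VA.
Step 10 — Power factor: PF = P/|S| = 0.04541 (lagging).

(a) P = 0.09926 W  (b) Q = 2.183 VAR  (c) S = 2.186 VA  (d) PF = 0.04541 (lagging)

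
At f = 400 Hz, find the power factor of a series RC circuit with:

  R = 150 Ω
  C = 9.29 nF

Step 1 — Angular frequency: ω = 2π·f = 2π·400 = 2513 rad/s.
Step 2 — Component impedances:
  R: Z = R = 150 Ω
  C: Z = 1/(jωC) = -j/(ω·C) = 0 - j4.283e+04 Ω
Step 3 — Series combination: Z_total = R + C = 150 - j4.283e+04 Ω = 4.283e+04∠-89.8° Ω.
Step 4 — Power factor: PF = cos(φ) = Re(Z)/|Z| = 150/4.283e+04 = 0.003502.
Step 5 — Type: Im(Z) = -4.283e+04 ⇒ leading (phase φ = -89.8°).

PF = 0.003502 (leading, φ = -89.8°)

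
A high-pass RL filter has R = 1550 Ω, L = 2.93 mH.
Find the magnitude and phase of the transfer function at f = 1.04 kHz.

Step 1 — Angular frequency: ω = 2π·1040 = 6535 rad/s.
Step 2 — Transfer function: H(jω) = jωL/(R + jωL).
Step 3 — Numerator jωL = j·19.15; denominator R + jωL = 1550 + j19.15.
Step 4 — H = 0.0001526 + j0.01235.
Step 5 — Magnitude: |H| = 0.01235 (-38.2 dB); phase: φ = 89.3°.

|H| = 0.01235 (-38.2 dB), φ = 89.3°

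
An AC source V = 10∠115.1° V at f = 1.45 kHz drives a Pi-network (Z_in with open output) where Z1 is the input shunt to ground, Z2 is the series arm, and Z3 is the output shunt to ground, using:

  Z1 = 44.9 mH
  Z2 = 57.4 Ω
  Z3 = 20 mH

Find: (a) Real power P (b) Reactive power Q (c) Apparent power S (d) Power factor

Step 1 — Angular frequency: ω = 2π·f = 2π·1450 = 9111 rad/s.
Step 2 — Component impedances:
  Z1: Z = jωL = j·9111·0.0449 = 0 + j409.1 Ω
  Z2: Z = R = 57.4 Ω
  Z3: Z = jωL = j·9111·0.02 = 0 + j182.2 Ω
Step 3 — With open output, the series arm Z2 and the output shunt Z3 appear in series to ground: Z2 + Z3 = 57.4 + j182.2 Ω.
Step 4 — Parallel with input shunt Z1: Z_in = Z1 || (Z2 + Z3) = 27.22 + j128.7 Ω = 131.5∠78.1° Ω.
Step 5 — Source phasor: V = 10∠115.1° V = -4.242 + j9.056 V.
Step 6 — Current: I = V / Z = 0.06068 + j0.04579 A = 0.07602∠37.0° A.
Step 7 — Complex power: S = V·I* = 0.1573 + j0.7437 VA.
Step 8 — Real power: P = Re(S) = 0.1573 W.
Step 9 — Reactive power: Q = Im(S) = 0.7437 VAR.
Step 10 — Apparent power: |S| = 0.7602 VA.
Step 11 — Power factor: PF = P/|S| = 0.2069 (lagging).

(a) P = 0.1573 W  (b) Q = 0.7437 VAR  (c) S = 0.7602 VA  (d) PF = 0.2069 (lagging)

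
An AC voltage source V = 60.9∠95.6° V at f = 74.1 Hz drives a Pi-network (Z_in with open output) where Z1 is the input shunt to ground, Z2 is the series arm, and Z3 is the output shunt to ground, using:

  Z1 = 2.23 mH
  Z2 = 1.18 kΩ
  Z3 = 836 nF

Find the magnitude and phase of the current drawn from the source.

Step 1 — Angular frequency: ω = 2π·f = 2π·74.1 = 465.6 rad/s.
Step 2 — Component impedances:
  Z1: Z = jωL = j·465.6·0.00223 = 0 + j1.038 Ω
  Z2: Z = R = 1180 Ω
  Z3: Z = 1/(jωC) = -j/(ω·C) = 0 - j2569 Ω
Step 3 — With open output, the series arm Z2 and the output shunt Z3 appear in series to ground: Z2 + Z3 = 1180 - j2569 Ω.
Step 4 — Parallel with input shunt Z1: Z_in = Z1 || (Z2 + Z3) = 0.0001592 + j1.039 Ω = 1.039∠90.0° Ω.
Step 5 — Source phasor: V = 60.9∠95.6° V = -5.943 + j60.61 V.
Step 6 — Ohm's law: I = V / Z_total = (-5.943 + j60.61) / (0.0001592 + j1.039) = 58.36 + j5.731 A.
Step 7 — Convert to polar: |I| = 58.64 A, ∠I = 5.6°.

I = 58.64∠5.6° A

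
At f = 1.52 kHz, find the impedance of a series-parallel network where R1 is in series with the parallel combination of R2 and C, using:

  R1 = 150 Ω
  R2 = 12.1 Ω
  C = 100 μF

Step 1 — Angular frequency: ω = 2π·f = 2π·1520 = 9550 rad/s.
Step 2 — Component impedances:
  R1: Z = R = 150 Ω
  R2: Z = R = 12.1 Ω
  C: Z = 1/(jωC) = -j/(ω·C) = 0 - j1.047 Ω
Step 3 — Parallel branch: R2 || C = 1/(1/R2 + 1/C) = 0.08993 - j1.039 Ω.
Step 4 — Series with R1: Z_total = R1 + (R2 || C) = 150.1 - j1.039 Ω = 150.1∠-0.4° Ω.

Z = 150.1 - j1.039 Ω = 150.1∠-0.4° Ω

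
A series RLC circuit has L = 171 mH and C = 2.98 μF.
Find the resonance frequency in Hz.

Step 1 — Resonance condition Im(Z)=0 gives ω₀ = 1/√(LC).
Step 2 — ω₀ = 1/√(0.171·2.98e-06) = 1401 rad/s.
Step 3 — f₀ = ω₀/(2π) = 223 Hz.

f₀ = 223 Hz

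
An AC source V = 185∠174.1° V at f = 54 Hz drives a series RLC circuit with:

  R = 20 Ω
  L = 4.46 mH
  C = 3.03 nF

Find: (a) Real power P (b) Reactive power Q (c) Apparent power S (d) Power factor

Step 1 — Angular frequency: ω = 2π·f = 2π·54 = 339.3 rad/s.
Step 2 — Component impedances:
  R: Z = R = 20 Ω
  L: Z = jωL = j·339.3·0.00446 = 0 + j1.513 Ω
  C: Z = 1/(jωC) = -j/(ω·C) = 0 - j9.727e+05 Ω
Step 3 — Series combination: Z_total = R + L + C = 20 - j9.727e+05 Ω = 9.727e+05∠-90.0° Ω.
Step 4 — Source phasor: V = 185∠174.1° V = -184 + j19.02 V.
Step 5 — Current: I = V / Z = -1.955e-05 - j0.0001892 A = 0.0001902∠-95.9° A.
Step 6 — Complex power: S = V·I* = 7.234e-07 - j0.03519 VA.
Step 7 — Real power: P = Re(S) = 7.234e-07 W.
Step 8 — Reactive power: Q = Im(S) = -0.03519 VAR.
Step 9 — Apparent power: |S| = 0.03519 VA.
Step 10 — Power factor: PF = P/|S| = 2.056e-05 (leading).

(a) P = 7.234e-07 W  (b) Q = -0.03519 VAR  (c) S = 0.03519 VA  (d) PF = 2.056e-05 (leading)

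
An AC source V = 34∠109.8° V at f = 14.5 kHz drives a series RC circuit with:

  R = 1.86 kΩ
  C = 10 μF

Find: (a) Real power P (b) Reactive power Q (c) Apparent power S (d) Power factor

Step 1 — Angular frequency: ω = 2π·f = 2π·1.45e+04 = 9.111e+04 rad/s.
Step 2 — Component impedances:
  R: Z = R = 1860 Ω
  C: Z = 1/(jωC) = -j/(ω·C) = 0 - j1.098 Ω
Step 3 — Series combination: Z_total = R + C = 1860 - j1.098 Ω = 1860∠-0.0° Ω.
Step 4 — Source phasor: V = 34∠109.8° V = -11.52 + j31.99 V.
Step 5 — Current: I = V / Z = -0.006202 + j0.0172 A = 0.01828∠109.8° A.
Step 6 — Complex power: S = V·I* = 0.6215 - j0.0003668 VA.
Step 7 — Real power: P = Re(S) = 0.6215 W.
Step 8 — Reactive power: Q = Im(S) = -0.0003668 VAR.
Step 9 — Apparent power: |S| = 0.6215 VA.
Step 10 — Power factor: PF = P/|S| = 1 (leading).

(a) P = 0.6215 W  (b) Q = -0.0003668 VAR  (c) S = 0.6215 VA  (d) PF = 1 (leading)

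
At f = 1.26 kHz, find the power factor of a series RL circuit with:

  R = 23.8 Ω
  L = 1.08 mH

Step 1 — Angular frequency: ω = 2π·f = 2π·1260 = 7917 rad/s.
Step 2 — Component impedances:
  R: Z = R = 23.8 Ω
  L: Z = jωL = j·7917·0.00108 = 0 + j8.55 Ω
Step 3 — Series combination: Z_total = R + L = 23.8 + j8.55 Ω = 25.29∠19.8° Ω.
Step 4 — Power factor: PF = cos(φ) = Re(Z)/|Z| = 23.8/25.29 = 0.9411.
Step 5 — Type: Im(Z) = 8.55 ⇒ lagging (phase φ = 19.8°).

PF = 0.9411 (lagging, φ = 19.8°)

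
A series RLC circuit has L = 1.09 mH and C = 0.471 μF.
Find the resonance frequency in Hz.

Step 1 — Resonance condition Im(Z)=0 gives ω₀ = 1/√(LC).
Step 2 — ω₀ = 1/√(0.00109·4.71e-07) = 4.413e+04 rad/s.
Step 3 — f₀ = ω₀/(2π) = 7024 Hz.

f₀ = 7024 Hz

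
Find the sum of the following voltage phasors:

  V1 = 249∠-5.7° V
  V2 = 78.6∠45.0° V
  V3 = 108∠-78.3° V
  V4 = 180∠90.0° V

Step 1 — Convert each phasor to rectangular form:
  V1 = 249·(cos(-5.7°) + j·sin(-5.7°)) = 247.8 - j24.73 V
  V2 = 78.6·(cos(45.0°) + j·sin(45.0°)) = 55.58 + j55.58 V
  V3 = 108·(cos(-78.3°) + j·sin(-78.3°)) = 21.9 - j105.8 V
  V4 = 180·(cos(90.0°) + j·sin(90.0°)) = 0 + j180 V
Step 2 — Sum components: V_total = 325.2 + j105.1 V.
Step 3 — Convert to polar: |V_total| = 341.8 V, ∠V_total = 17.9°.

V_total = 341.8∠17.9° V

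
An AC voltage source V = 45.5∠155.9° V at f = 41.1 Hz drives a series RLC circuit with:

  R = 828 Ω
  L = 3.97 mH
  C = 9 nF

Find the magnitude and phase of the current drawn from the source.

Step 1 — Angular frequency: ω = 2π·f = 2π·41.1 = 258.2 rad/s.
Step 2 — Component impedances:
  R: Z = R = 828 Ω
  L: Z = jωL = j·258.2·0.00397 = 0 + j1.025 Ω
  C: Z = 1/(jωC) = -j/(ω·C) = 0 - j4.303e+05 Ω
Step 3 — Series combination: Z_total = R + L + C = 828 - j4.303e+05 Ω = 4.303e+05∠-89.9° Ω.
Step 4 — Source phasor: V = 45.5∠155.9° V = -41.53 + j18.58 V.
Step 5 — Ohm's law: I = V / Z_total = (-41.53 + j18.58) / (828 - j4.303e+05) = -4.337e-05 - j9.645e-05 A.
Step 6 — Convert to polar: |I| = 0.0001057 A, ∠I = -114.2°.

I = 0.0001057∠-114.2° A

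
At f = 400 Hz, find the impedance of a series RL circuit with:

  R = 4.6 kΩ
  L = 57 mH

Step 1 — Angular frequency: ω = 2π·f = 2π·400 = 2513 rad/s.
Step 2 — Component impedances:
  R: Z = R = 4600 Ω
  L: Z = jωL = j·2513·0.057 = 0 + j143.3 Ω
Step 3 — Series combination: Z_total = R + L = 4600 + j143.3 Ω = 4602∠1.8° Ω.

Z = 4600 + j143.3 Ω = 4602∠1.8° Ω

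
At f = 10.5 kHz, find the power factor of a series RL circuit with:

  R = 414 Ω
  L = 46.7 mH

Step 1 — Angular frequency: ω = 2π·f = 2π·1.05e+04 = 6.597e+04 rad/s.
Step 2 — Component impedances:
  R: Z = R = 414 Ω
  L: Z = jωL = j·6.597e+04·0.0467 = 0 + j3081 Ω
Step 3 — Series combination: Z_total = R + L = 414 + j3081 Ω = 3109∠82.3° Ω.
Step 4 — Power factor: PF = cos(φ) = Re(Z)/|Z| = 414/3109 = 0.1332.
Step 5 — Type: Im(Z) = 3081 ⇒ lagging (phase φ = 82.3°).

PF = 0.1332 (lagging, φ = 82.3°)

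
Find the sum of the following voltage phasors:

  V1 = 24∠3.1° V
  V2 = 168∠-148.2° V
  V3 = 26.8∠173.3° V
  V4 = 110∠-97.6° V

Step 1 — Convert each phasor to rectangular form:
  V1 = 24·(cos(3.1°) + j·sin(3.1°)) = 23.96 + j1.298 V
  V2 = 168·(cos(-148.2°) + j·sin(-148.2°)) = -142.8 - j88.53 V
  V3 = 26.8·(cos(173.3°) + j·sin(173.3°)) = -26.62 + j3.127 V
  V4 = 110·(cos(-97.6°) + j·sin(-97.6°)) = -14.55 - j109 V
Step 2 — Sum components: V_total = -160 - j193.1 V.
Step 3 — Convert to polar: |V_total| = 250.8 V, ∠V_total = -129.6°.

V_total = 250.8∠-129.6° V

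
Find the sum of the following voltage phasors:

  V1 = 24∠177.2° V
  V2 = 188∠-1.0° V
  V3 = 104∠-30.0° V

Step 1 — Convert each phasor to rectangular form:
  V1 = 24·(cos(177.2°) + j·sin(177.2°)) = -23.97 + j1.172 V
  V2 = 188·(cos(-1.0°) + j·sin(-1.0°)) = 188 - j3.281 V
  V3 = 104·(cos(-30.0°) + j·sin(-30.0°)) = 90.07 - j52 V
Step 2 — Sum components: V_total = 254.1 - j54.11 V.
Step 3 — Convert to polar: |V_total| = 259.8 V, ∠V_total = -12.0°.

V_total = 259.8∠-12.0° V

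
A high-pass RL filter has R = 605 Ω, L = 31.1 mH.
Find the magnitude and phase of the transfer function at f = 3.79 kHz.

Step 1 — Angular frequency: ω = 2π·3790 = 2.381e+04 rad/s.
Step 2 — Transfer function: H(jω) = jωL/(R + jωL).
Step 3 — Numerator jωL = j·740.6; denominator R + jωL = 605 + j740.6.
Step 4 — H = 0.5998 + j0.4899.
Step 5 — Magnitude: |H| = 0.7744 (-2.2 dB); phase: φ = 39.2°.

|H| = 0.7744 (-2.2 dB), φ = 39.2°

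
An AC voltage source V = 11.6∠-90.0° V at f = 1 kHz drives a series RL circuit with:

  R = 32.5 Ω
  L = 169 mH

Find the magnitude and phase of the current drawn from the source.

Step 1 — Angular frequency: ω = 2π·f = 2π·1000 = 6283 rad/s.
Step 2 — Component impedances:
  R: Z = R = 32.5 Ω
  L: Z = jωL = j·6283·0.169 = 0 + j1062 Ω
Step 3 — Series combination: Z_total = R + L = 32.5 + j1062 Ω = 1062∠88.2° Ω.
Step 4 — Source phasor: V = 11.6∠-90.0° V = 0 - j11.6 V.
Step 5 — Ohm's law: I = V / Z_total = (0 - j11.6) / (32.5 + j1062) = -0.01091 - j0.000334 A.
Step 6 — Convert to polar: |I| = 0.01092 A, ∠I = -178.2°.

I = 0.01092∠-178.2° A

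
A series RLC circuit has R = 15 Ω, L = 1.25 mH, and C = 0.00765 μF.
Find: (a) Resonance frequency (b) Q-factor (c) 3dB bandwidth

Step 1 — Resonance: ω₀ = 1/√(LC) = 1/√(0.00125·7.65e-09) = 3.234e+05 rad/s.
Step 2 — f₀ = ω₀/(2π) = 5.147e+04 Hz.
Step 3 — Series Q: Q = ω₀L/R = 3.234e+05·0.00125/15 = 26.95.
Step 4 — Bandwidth: Δω = ω₀/Q = 1.2e+04 rad/s; BW = Δω/(2π) = 1910 Hz.

(a) f₀ = 5.147e+04 Hz  (b) Q = 26.95  (c) BW = 1910 Hz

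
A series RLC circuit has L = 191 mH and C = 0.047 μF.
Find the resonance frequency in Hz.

Step 1 — Resonance condition Im(Z)=0 gives ω₀ = 1/√(LC).
Step 2 — ω₀ = 1/√(0.191·4.7e-08) = 1.055e+04 rad/s.
Step 3 — f₀ = ω₀/(2π) = 1680 Hz.

f₀ = 1680 Hz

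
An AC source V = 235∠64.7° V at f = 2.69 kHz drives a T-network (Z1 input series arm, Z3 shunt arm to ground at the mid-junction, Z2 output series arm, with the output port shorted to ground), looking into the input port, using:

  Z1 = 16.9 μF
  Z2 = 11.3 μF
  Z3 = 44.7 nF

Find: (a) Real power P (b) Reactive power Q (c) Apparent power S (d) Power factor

Step 1 — Angular frequency: ω = 2π·f = 2π·2690 = 1.69e+04 rad/s.
Step 2 — Component impedances:
  Z1: Z = 1/(jωC) = -j/(ω·C) = 0 - j3.501 Ω
  Z2: Z = 1/(jωC) = -j/(ω·C) = 0 - j5.236 Ω
  Z3: Z = 1/(jωC) = -j/(ω·C) = 0 - j1324 Ω
Step 3 — With the output port shorted to ground, the output series arm Z2 runs from the junction to ground; the shunt arm Z3 also runs from the junction to ground. They appear in parallel: Z3 || Z2 = 0 - j5.215 Ω.
Step 4 — Series with input arm Z1: Z_in = Z1 + (Z3 || Z2) = 0 - j8.716 Ω = 8.716∠-90.0° Ω.
Step 5 — Source phasor: V = 235∠64.7° V = 100.4 + j212.5 V.
Step 6 — Current: I = V / Z = -24.38 + j11.52 A = 26.96∠154.7° A.
Step 7 — Complex power: S = V·I* = 0 - j6336 VA.
Step 8 — Real power: P = Re(S) = 0 W.
Step 9 — Reactive power: Q = Im(S) = -6336 VAR.
Step 10 — Apparent power: |S| = 6336 VA.
Step 11 — Power factor: PF = P/|S| = 0 (leading).

(a) P = 0 W  (b) Q = -6336 VAR  (c) S = 6336 VA  (d) PF = 0 (leading)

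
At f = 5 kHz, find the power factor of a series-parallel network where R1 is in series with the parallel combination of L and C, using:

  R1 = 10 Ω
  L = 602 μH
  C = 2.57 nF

Step 1 — Angular frequency: ω = 2π·f = 2π·5000 = 3.142e+04 rad/s.
Step 2 — Component impedances:
  R1: Z = R = 10 Ω
  L: Z = jωL = j·3.142e+04·0.000602 = 0 + j18.91 Ω
  C: Z = 1/(jωC) = -j/(ω·C) = 0 - j1.239e+04 Ω
Step 3 — Parallel branch: L || C = 1/(1/L + 1/C) = 0 + j18.94 Ω.
Step 4 — Series with R1: Z_total = R1 + (L || C) = 10 + j18.94 Ω = 21.42∠62.2° Ω.
Step 5 — Power factor: PF = cos(φ) = Re(Z)/|Z| = 10/21.42 = 0.4669.
Step 6 — Type: Im(Z) = 18.94 ⇒ lagging (phase φ = 62.2°).

PF = 0.4669 (lagging, φ = 62.2°)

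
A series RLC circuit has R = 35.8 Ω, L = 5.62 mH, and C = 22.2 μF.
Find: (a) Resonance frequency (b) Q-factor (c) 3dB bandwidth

Step 1 — Resonance: ω₀ = 1/√(LC) = 1/√(0.00562·2.22e-05) = 2831 rad/s.
Step 2 — f₀ = ω₀/(2π) = 450.6 Hz.
Step 3 — Series Q: Q = ω₀L/R = 2831·0.00562/35.8 = 0.4444.
Step 4 — Bandwidth: Δω = ω₀/Q = 6370 rad/s; BW = Δω/(2π) = 1014 Hz.

(a) f₀ = 450.6 Hz  (b) Q = 0.4444  (c) BW = 1014 Hz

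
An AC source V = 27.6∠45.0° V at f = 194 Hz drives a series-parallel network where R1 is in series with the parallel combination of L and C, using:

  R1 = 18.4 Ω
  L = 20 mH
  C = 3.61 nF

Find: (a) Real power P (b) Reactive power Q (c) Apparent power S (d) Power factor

Step 1 — Angular frequency: ω = 2π·f = 2π·194 = 1219 rad/s.
Step 2 — Component impedances:
  R1: Z = R = 18.4 Ω
  L: Z = jωL = j·1219·0.02 = 0 + j24.38 Ω
  C: Z = 1/(jωC) = -j/(ω·C) = 0 - j2.273e+05 Ω
Step 3 — Parallel branch: L || C = 1/(1/L + 1/C) = 0 + j24.38 Ω.
Step 4 — Series with R1: Z_total = R1 + (L || C) = 18.4 + j24.38 Ω = 30.55∠53.0° Ω.
Step 5 — Source phasor: V = 27.6∠45.0° V = 19.52 + j19.52 V.
Step 6 — Current: I = V / Z = 0.8949 - j0.1251 A = 0.9036∠-8.0° A.
Step 7 — Complex power: S = V·I* = 15.02 + j19.91 VA.
Step 8 — Real power: P = Re(S) = 15.02 W.
Step 9 — Reactive power: Q = Im(S) = 19.91 VAR.
Step 10 — Apparent power: |S| = 24.94 VA.
Step 11 — Power factor: PF = P/|S| = 0.6024 (lagging).

(a) P = 15.02 W  (b) Q = 19.91 VAR  (c) S = 24.94 VA  (d) PF = 0.6024 (lagging)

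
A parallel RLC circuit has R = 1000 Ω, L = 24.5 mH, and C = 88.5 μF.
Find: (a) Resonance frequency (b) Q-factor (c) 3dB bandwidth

Step 1 — Resonance: ω₀ = 1/√(LC) = 1/√(0.0245·8.85e-05) = 679.1 rad/s.
Step 2 — f₀ = ω₀/(2π) = 108.1 Hz.
Step 3 — Parallel Q: Q = R/(ω₀L) = 1000/(679.1·0.0245) = 60.1.
Step 4 — Bandwidth: Δω = ω₀/Q = 11.3 rad/s; BW = Δω/(2π) = 1.798 Hz.

(a) f₀ = 108.1 Hz  (b) Q = 60.1  (c) BW = 1.798 Hz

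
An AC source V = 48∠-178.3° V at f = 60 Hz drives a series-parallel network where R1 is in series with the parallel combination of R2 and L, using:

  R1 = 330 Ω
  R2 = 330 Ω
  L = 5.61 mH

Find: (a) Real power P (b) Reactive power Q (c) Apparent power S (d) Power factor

Step 1 — Angular frequency: ω = 2π·f = 2π·60 = 377 rad/s.
Step 2 — Component impedances:
  R1: Z = R = 330 Ω
  R2: Z = R = 330 Ω
  L: Z = jωL = j·377·0.00561 = 0 + j2.115 Ω
Step 3 — Parallel branch: R2 || L = 1/(1/R2 + 1/L) = 0.01355 + j2.115 Ω.
Step 4 — Series with R1: Z_total = R1 + (R2 || L) = 330 + j2.115 Ω = 330∠0.4° Ω.
Step 5 — Source phasor: V = 48∠-178.3° V = -47.98 - j1.424 V.
Step 6 — Current: I = V / Z = -0.1454 - j0.003383 A = 0.1454∠-178.7° A.
Step 7 — Complex power: S = V·I* = 6.981 + j0.04474 VA.
Step 8 — Real power: P = Re(S) = 6.981 W.
Step 9 — Reactive power: Q = Im(S) = 0.04474 VAR.
Step 10 — Apparent power: |S| = 6.981 VA.
Step 11 — Power factor: PF = P/|S| = 1 (lagging).

(a) P = 6.981 W  (b) Q = 0.04474 VAR  (c) S = 6.981 VA  (d) PF = 1 (lagging)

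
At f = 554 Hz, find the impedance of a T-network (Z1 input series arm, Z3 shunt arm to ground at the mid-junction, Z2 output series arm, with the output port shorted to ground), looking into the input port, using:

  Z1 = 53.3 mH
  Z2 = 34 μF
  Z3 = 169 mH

Step 1 — Angular frequency: ω = 2π·f = 2π·554 = 3481 rad/s.
Step 2 — Component impedances:
  Z1: Z = jωL = j·3481·0.0533 = 0 + j185.5 Ω
  Z2: Z = 1/(jωC) = -j/(ω·C) = 0 - j8.45 Ω
  Z3: Z = jωL = j·3481·0.169 = 0 + j588.3 Ω
Step 3 — With the output port shorted to ground, the output series arm Z2 runs from the junction to ground; the shunt arm Z3 also runs from the junction to ground. They appear in parallel: Z3 || Z2 = 0 - j8.573 Ω.
Step 4 — Series with input arm Z1: Z_in = Z1 + (Z3 || Z2) = 0 + j177 Ω = 177∠90.0° Ω.

Z = 0 + j177 Ω = 177∠90.0° Ω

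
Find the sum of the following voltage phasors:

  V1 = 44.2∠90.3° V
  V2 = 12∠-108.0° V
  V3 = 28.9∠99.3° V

Step 1 — Convert each phasor to rectangular form:
  V1 = 44.2·(cos(90.3°) + j·sin(90.3°)) = -0.2314 + j44.2 V
  V2 = 12·(cos(-108.0°) + j·sin(-108.0°)) = -3.708 - j11.41 V
  V3 = 28.9·(cos(99.3°) + j·sin(99.3°)) = -4.67 + j28.52 V
Step 2 — Sum components: V_total = -8.61 + j61.31 V.
Step 3 — Convert to polar: |V_total| = 61.91 V, ∠V_total = 98.0°.

V_total = 61.91∠98.0° V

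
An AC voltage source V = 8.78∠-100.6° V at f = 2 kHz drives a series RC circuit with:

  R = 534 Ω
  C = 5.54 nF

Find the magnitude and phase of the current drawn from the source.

Step 1 — Angular frequency: ω = 2π·f = 2π·2000 = 1.257e+04 rad/s.
Step 2 — Component impedances:
  R: Z = R = 534 Ω
  C: Z = 1/(jωC) = -j/(ω·C) = 0 - j1.436e+04 Ω
Step 3 — Series combination: Z_total = R + C = 534 - j1.436e+04 Ω = 1.437e+04∠-87.9° Ω.
Step 4 — Source phasor: V = 8.78∠-100.6° V = -1.615 - j8.63 V.
Step 5 — Ohm's law: I = V / Z_total = (-1.615 - j8.63) / (534 - j1.436e+04) = 0.0005958 - j0.0001346 A.
Step 6 — Convert to polar: |I| = 0.0006108 A, ∠I = -12.7°.

I = 0.0006108∠-12.7° A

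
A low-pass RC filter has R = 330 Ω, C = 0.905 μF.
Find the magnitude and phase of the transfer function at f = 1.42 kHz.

Step 1 — Angular frequency: ω = 2π·1420 = 8922 rad/s.
Step 2 — Transfer function: H(jω) = 1/(1 + jωRC).
Step 3 — Denominator: 1 + jωRC = 1 + j·8922·330·9.05e-07 = 1 + j2.665.
Step 4 — H = 0.1235 - j0.329.
Step 5 — Magnitude: |H| = 0.3514 (-9.1 dB); phase: φ = -69.4°.

|H| = 0.3514 (-9.1 dB), φ = -69.4°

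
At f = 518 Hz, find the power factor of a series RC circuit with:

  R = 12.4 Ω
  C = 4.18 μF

Step 1 — Angular frequency: ω = 2π·f = 2π·518 = 3255 rad/s.
Step 2 — Component impedances:
  R: Z = R = 12.4 Ω
  C: Z = 1/(jωC) = -j/(ω·C) = 0 - j73.5 Ω
Step 3 — Series combination: Z_total = R + C = 12.4 - j73.5 Ω = 74.54∠-80.4° Ω.
Step 4 — Power factor: PF = cos(φ) = Re(Z)/|Z| = 12.4/74.543 = 0.1663.
Step 5 — Type: Im(Z) = -73.5 ⇒ leading (phase φ = -80.4°).

PF = 0.1663 (leading, φ = -80.4°)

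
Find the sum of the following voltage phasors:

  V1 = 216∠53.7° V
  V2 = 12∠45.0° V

Step 1 — Convert each phasor to rectangular form:
  V1 = 216·(cos(53.7°) + j·sin(53.7°)) = 127.9 + j174.1 V
  V2 = 12·(cos(45.0°) + j·sin(45.0°)) = 8.485 + j8.485 V
Step 2 — Sum components: V_total = 136.4 + j182.6 V.
Step 3 — Convert to polar: |V_total| = 227.9 V, ∠V_total = 53.2°.

V_total = 227.9∠53.2° V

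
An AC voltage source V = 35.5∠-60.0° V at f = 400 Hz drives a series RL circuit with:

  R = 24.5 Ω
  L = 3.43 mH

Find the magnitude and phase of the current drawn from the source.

Step 1 — Angular frequency: ω = 2π·f = 2π·400 = 2513 rad/s.
Step 2 — Component impedances:
  R: Z = R = 24.5 Ω
  L: Z = jωL = j·2513·0.00343 = 0 + j8.621 Ω
Step 3 — Series combination: Z_total = R + L = 24.5 + j8.621 Ω = 25.97∠19.4° Ω.
Step 4 — Source phasor: V = 35.5∠-60.0° V = 17.75 - j30.74 V.
Step 5 — Ohm's law: I = V / Z_total = (17.75 - j30.74) / (24.5 + j8.621) = 0.2518 - j1.343 A.
Step 6 — Convert to polar: |I| = 1.367 A, ∠I = -79.4°.

I = 1.367∠-79.4° A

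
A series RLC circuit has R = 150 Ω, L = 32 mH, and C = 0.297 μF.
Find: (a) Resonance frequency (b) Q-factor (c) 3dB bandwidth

Step 1 — Resonance: ω₀ = 1/√(LC) = 1/√(0.032·2.97e-07) = 1.026e+04 rad/s.
Step 2 — f₀ = ω₀/(2π) = 1633 Hz.
Step 3 — Series Q: Q = ω₀L/R = 1.026e+04·0.032/150 = 2.188.
Step 4 — Bandwidth: Δω = ω₀/Q = 4688 rad/s; BW = Δω/(2π) = 746 Hz.

(a) f₀ = 1633 Hz  (b) Q = 2.188  (c) BW = 746 Hz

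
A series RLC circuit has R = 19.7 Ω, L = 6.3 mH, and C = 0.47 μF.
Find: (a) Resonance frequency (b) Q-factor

Step 1 — Resonance condition Im(Z)=0 gives ω₀ = 1/√(LC).
Step 2 — ω₀ = 1/√(0.0063·4.7e-07) = 1.838e+04 rad/s.
Step 3 — f₀ = ω₀/(2π) = 2925 Hz.
Step 4 — Series Q: Q = ω₀L/R = 1.838e+04·0.0063/19.7 = 5.877.

(a) f₀ = 2925 Hz  (b) Q = 5.877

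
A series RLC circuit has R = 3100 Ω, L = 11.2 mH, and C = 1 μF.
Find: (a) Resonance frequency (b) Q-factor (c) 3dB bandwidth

Step 1 — Resonance condition Im(Z)=0 gives ω₀ = 1/√(LC).
Step 2 — ω₀ = 1/√(0.0112·1e-06) = 9449 rad/s.
Step 3 — f₀ = ω₀/(2π) = 1504 Hz.
Step 4 — Series Q: Q = ω₀L/R = 9449·0.0112/3100 = 0.03414.
Step 5 — 3dB bandwidth: Δω = ω₀/Q = 2.768e+05 rad/s; BW = Δω/(2π) = 4.405e+04 Hz.

(a) f₀ = 1504 Hz  (b) Q = 0.03414  (c) BW = 4.405e+04 Hz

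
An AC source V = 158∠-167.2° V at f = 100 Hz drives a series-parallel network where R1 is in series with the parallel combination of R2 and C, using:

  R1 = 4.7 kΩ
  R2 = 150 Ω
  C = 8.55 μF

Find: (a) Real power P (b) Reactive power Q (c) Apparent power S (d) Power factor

Step 1 — Angular frequency: ω = 2π·f = 2π·100 = 628.3 rad/s.
Step 2 — Component impedances:
  R1: Z = R = 4700 Ω
  R2: Z = R = 150 Ω
  C: Z = 1/(jωC) = -j/(ω·C) = 0 - j186.1 Ω
Step 3 — Parallel branch: R2 || C = 1/(1/R2 + 1/C) = 90.95 - j73.29 Ω.
Step 4 — Series with R1: Z_total = R1 + (R2 || C) = 4791 - j73.29 Ω = 4792∠-0.9° Ω.
Step 5 — Source phasor: V = 158∠-167.2° V = -154.1 - j35 V.
Step 6 — Current: I = V / Z = -0.03204 - j0.007797 A = 0.03298∠-166.3° A.
Step 7 — Complex power: S = V·I* = 5.209 - j0.07969 VA.
Step 8 — Real power: P = Re(S) = 5.209 W.
Step 9 — Reactive power: Q = Im(S) = -0.07969 VAR.
Step 10 — Apparent power: |S| = 5.21 VA.
Step 11 — Power factor: PF = P/|S| = 0.9999 (leading).

(a) P = 5.209 W  (b) Q = -0.07969 VAR  (c) S = 5.21 VA  (d) PF = 0.9999 (leading)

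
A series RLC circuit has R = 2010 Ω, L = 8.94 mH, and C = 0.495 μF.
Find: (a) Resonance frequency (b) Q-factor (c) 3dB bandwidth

Step 1 — Resonance condition Im(Z)=0 gives ω₀ = 1/√(LC).
Step 2 — ω₀ = 1/√(0.00894·4.95e-07) = 1.503e+04 rad/s.
Step 3 — f₀ = ω₀/(2π) = 2392 Hz.
Step 4 — Series Q: Q = ω₀L/R = 1.503e+04·0.00894/2010 = 0.06686.
Step 5 — 3dB bandwidth: Δω = ω₀/Q = 2.248e+05 rad/s; BW = Δω/(2π) = 3.578e+04 Hz.

(a) f₀ = 2392 Hz  (b) Q = 0.06686  (c) BW = 3.578e+04 Hz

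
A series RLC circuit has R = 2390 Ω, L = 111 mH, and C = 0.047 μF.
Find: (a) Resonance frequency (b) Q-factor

Step 1 — Resonance condition Im(Z)=0 gives ω₀ = 1/√(LC).
Step 2 — ω₀ = 1/√(0.111·4.7e-08) = 1.384e+04 rad/s.
Step 3 — f₀ = ω₀/(2π) = 2203 Hz.
Step 4 — Series Q: Q = ω₀L/R = 1.384e+04·0.111/2390 = 0.643.

(a) f₀ = 2203 Hz  (b) Q = 0.643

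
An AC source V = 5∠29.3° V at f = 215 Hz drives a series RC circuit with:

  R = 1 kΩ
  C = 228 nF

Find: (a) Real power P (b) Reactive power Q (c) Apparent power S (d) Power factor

Step 1 — Angular frequency: ω = 2π·f = 2π·215 = 1351 rad/s.
Step 2 — Component impedances:
  R: Z = R = 1000 Ω
  C: Z = 1/(jωC) = -j/(ω·C) = 0 - j3247 Ω
Step 3 — Series combination: Z_total = R + C = 1000 - j3247 Ω = 3397∠-72.9° Ω.
Step 4 — Source phasor: V = 5∠29.3° V = 4.36 + j2.447 V.
Step 5 — Current: I = V / Z = -0.0003105 + j0.001439 A = 0.001472∠102.2° A.
Step 6 — Complex power: S = V·I* = 0.002166 - j0.007033 VA.
Step 7 — Real power: P = Re(S) = 0.002166 W.
Step 8 — Reactive power: Q = Im(S) = -0.007033 VAR.
Step 9 — Apparent power: |S| = 0.007359 VA.
Step 10 — Power factor: PF = P/|S| = 0.2944 (leading).

(a) P = 0.002166 W  (b) Q = -0.007033 VAR  (c) S = 0.007359 VA  (d) PF = 0.2944 (leading)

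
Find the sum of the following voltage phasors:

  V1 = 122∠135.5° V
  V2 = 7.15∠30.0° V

Step 1 — Convert each phasor to rectangular form:
  V1 = 122·(cos(135.5°) + j·sin(135.5°)) = -87.02 + j85.51 V
  V2 = 7.15·(cos(30.0°) + j·sin(30.0°)) = 6.192 + j3.575 V
Step 2 — Sum components: V_total = -80.82 + j89.09 V.
Step 3 — Convert to polar: |V_total| = 120.3 V, ∠V_total = 132.2°.

V_total = 120.3∠132.2° V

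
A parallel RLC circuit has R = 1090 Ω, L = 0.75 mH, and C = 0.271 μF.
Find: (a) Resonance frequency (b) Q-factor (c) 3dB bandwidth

Step 1 — Resonance: ω₀ = 1/√(LC) = 1/√(0.00075·2.71e-07) = 7.014e+04 rad/s.
Step 2 — f₀ = ω₀/(2π) = 1.116e+04 Hz.
Step 3 — Parallel Q: Q = R/(ω₀L) = 1090/(7.014e+04·0.00075) = 20.72.
Step 4 — Bandwidth: Δω = ω₀/Q = 3385 rad/s; BW = Δω/(2π) = 538.8 Hz.

(a) f₀ = 1.116e+04 Hz  (b) Q = 20.72  (c) BW = 538.8 Hz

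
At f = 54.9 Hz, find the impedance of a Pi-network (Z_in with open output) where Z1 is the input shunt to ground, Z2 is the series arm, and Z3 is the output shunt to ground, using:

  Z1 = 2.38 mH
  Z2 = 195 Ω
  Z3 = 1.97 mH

Step 1 — Angular frequency: ω = 2π·f = 2π·54.9 = 344.9 rad/s.
Step 2 — Component impedances:
  Z1: Z = jωL = j·344.9·0.00238 = 0 + j0.821 Ω
  Z2: Z = R = 195 Ω
  Z3: Z = jωL = j·344.9·0.00197 = 0 + j0.6795 Ω
Step 3 — With open output, the series arm Z2 and the output shunt Z3 appear in series to ground: Z2 + Z3 = 195 + j0.6795 Ω.
Step 4 — Parallel with input shunt Z1: Z_in = Z1 || (Z2 + Z3) = 0.003456 + j0.8209 Ω = 0.821∠89.8° Ω.

Z = 0.003456 + j0.8209 Ω = 0.821∠89.8° Ω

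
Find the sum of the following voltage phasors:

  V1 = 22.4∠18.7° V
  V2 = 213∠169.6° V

Step 1 — Convert each phasor to rectangular form:
  V1 = 22.4·(cos(18.7°) + j·sin(18.7°)) = 21.22 + j7.182 V
  V2 = 213·(cos(169.6°) + j·sin(169.6°)) = -209.5 + j38.45 V
Step 2 — Sum components: V_total = -188.3 + j45.63 V.
Step 3 — Convert to polar: |V_total| = 193.7 V, ∠V_total = 166.4°.

V_total = 193.7∠166.4° V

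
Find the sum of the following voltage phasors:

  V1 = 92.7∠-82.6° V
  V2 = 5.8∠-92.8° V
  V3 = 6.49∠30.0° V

Step 1 — Convert each phasor to rectangular form:
  V1 = 92.7·(cos(-82.6°) + j·sin(-82.6°)) = 11.94 - j91.93 V
  V2 = 5.8·(cos(-92.8°) + j·sin(-92.8°)) = -0.2833 - j5.793 V
  V3 = 6.49·(cos(30.0°) + j·sin(30.0°)) = 5.621 + j3.245 V
Step 2 — Sum components: V_total = 17.28 - j94.48 V.
Step 3 — Convert to polar: |V_total| = 96.04 V, ∠V_total = -79.6°.

V_total = 96.04∠-79.6° V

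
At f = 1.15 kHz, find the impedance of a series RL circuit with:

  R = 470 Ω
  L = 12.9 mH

Step 1 — Angular frequency: ω = 2π·f = 2π·1150 = 7226 rad/s.
Step 2 — Component impedances:
  R: Z = R = 470 Ω
  L: Z = jωL = j·7226·0.0129 = 0 + j93.21 Ω
Step 3 — Series combination: Z_total = R + L = 470 + j93.21 Ω = 479.2∠11.2° Ω.

Z = 470 + j93.21 Ω = 479.2∠11.2° Ω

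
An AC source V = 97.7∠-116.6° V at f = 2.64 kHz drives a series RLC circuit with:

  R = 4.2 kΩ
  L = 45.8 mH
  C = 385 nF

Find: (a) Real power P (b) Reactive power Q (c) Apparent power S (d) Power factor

Step 1 — Angular frequency: ω = 2π·f = 2π·2640 = 1.659e+04 rad/s.
Step 2 — Component impedances:
  R: Z = R = 4200 Ω
  L: Z = jωL = j·1.659e+04·0.0458 = 0 + j759.7 Ω
  C: Z = 1/(jωC) = -j/(ω·C) = 0 - j156.6 Ω
Step 3 — Series combination: Z_total = R + L + C = 4200 + j603.1 Ω = 4243∠8.2° Ω.
Step 4 — Source phasor: V = 97.7∠-116.6° V = -43.75 - j87.36 V.
Step 5 — Current: I = V / Z = -0.01313 - j0.01891 A = 0.02303∠-124.8° A.
Step 6 — Complex power: S = V·I* = 2.227 + j0.3198 VA.
Step 7 — Real power: P = Re(S) = 2.227 W.
Step 8 — Reactive power: Q = Im(S) = 0.3198 VAR.
Step 9 — Apparent power: |S| = 2.25 VA.
Step 10 — Power factor: PF = P/|S| = 0.9898 (lagging).

(a) P = 2.227 W  (b) Q = 0.3198 VAR  (c) S = 2.25 VA  (d) PF = 0.9898 (lagging)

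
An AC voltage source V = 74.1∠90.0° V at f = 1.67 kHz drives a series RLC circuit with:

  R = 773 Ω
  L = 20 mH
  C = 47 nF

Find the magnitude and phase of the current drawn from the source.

Step 1 — Angular frequency: ω = 2π·f = 2π·1670 = 1.049e+04 rad/s.
Step 2 — Component impedances:
  R: Z = R = 773 Ω
  L: Z = jωL = j·1.049e+04·0.02 = 0 + j209.9 Ω
  C: Z = 1/(jωC) = -j/(ω·C) = 0 - j2028 Ω
Step 3 — Series combination: Z_total = R + L + C = 773 - j1818 Ω = 1975∠-67.0° Ω.
Step 4 — Source phasor: V = 74.1∠90.0° V = 0 + j74.1 V.
Step 5 — Ohm's law: I = V / Z_total = (0 + j74.1) / (773 - j1818) = -0.03452 + j0.01468 A.
Step 6 — Convert to polar: |I| = 0.03751 A, ∠I = 157.0°.

I = 0.03751∠157.0° A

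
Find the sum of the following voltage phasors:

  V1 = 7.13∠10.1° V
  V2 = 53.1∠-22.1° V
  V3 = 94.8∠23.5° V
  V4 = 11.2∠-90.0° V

Step 1 — Convert each phasor to rectangular form:
  V1 = 7.13·(cos(10.1°) + j·sin(10.1°)) = 7.02 + j1.25 V
  V2 = 53.1·(cos(-22.1°) + j·sin(-22.1°)) = 49.2 - j19.98 V
  V3 = 94.8·(cos(23.5°) + j·sin(23.5°)) = 86.94 + j37.8 V
  V4 = 11.2·(cos(-90.0°) + j·sin(-90.0°)) = 0 - j11.2 V
Step 2 — Sum components: V_total = 143.2 + j7.874 V.
Step 3 — Convert to polar: |V_total| = 143.4 V, ∠V_total = 3.1°.

V_total = 143.4∠3.1° V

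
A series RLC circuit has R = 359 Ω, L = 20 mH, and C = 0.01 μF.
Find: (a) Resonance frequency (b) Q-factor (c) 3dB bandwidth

Step 1 — Resonance: ω₀ = 1/√(LC) = 1/√(0.02·1e-08) = 7.071e+04 rad/s.
Step 2 — f₀ = ω₀/(2π) = 1.125e+04 Hz.
Step 3 — Series Q: Q = ω₀L/R = 7.071e+04·0.02/359 = 3.939.
Step 4 — Bandwidth: Δω = ω₀/Q = 1.795e+04 rad/s; BW = Δω/(2π) = 2857 Hz.

(a) f₀ = 1.125e+04 Hz  (b) Q = 3.939  (c) BW = 2857 Hz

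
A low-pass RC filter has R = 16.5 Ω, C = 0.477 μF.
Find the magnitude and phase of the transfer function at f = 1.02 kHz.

Step 1 — Angular frequency: ω = 2π·1020 = 6409 rad/s.
Step 2 — Transfer function: H(jω) = 1/(1 + jωRC).
Step 3 — Denominator: 1 + jωRC = 1 + j·6409·16.5·4.77e-07 = 1 + j0.05044.
Step 4 — H = 0.9975 - j0.05031.
Step 5 — Magnitude: |H| = 0.9987 (-0.0 dB); phase: φ = -2.9°.

|H| = 0.9987 (-0.0 dB), φ = -2.9°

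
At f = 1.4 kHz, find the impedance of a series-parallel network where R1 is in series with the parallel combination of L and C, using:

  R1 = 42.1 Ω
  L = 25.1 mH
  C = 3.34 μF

Step 1 — Angular frequency: ω = 2π·f = 2π·1400 = 8796 rad/s.
Step 2 — Component impedances:
  R1: Z = R = 42.1 Ω
  L: Z = jωL = j·8796·0.0251 = 0 + j220.8 Ω
  C: Z = 1/(jωC) = -j/(ω·C) = 0 - j34.04 Ω
Step 3 — Parallel branch: L || C = 1/(1/L + 1/C) = 0 - j40.24 Ω.
Step 4 — Series with R1: Z_total = R1 + (L || C) = 42.1 - j40.24 Ω = 58.24∠-43.7° Ω.

Z = 42.1 - j40.24 Ω = 58.24∠-43.7° Ω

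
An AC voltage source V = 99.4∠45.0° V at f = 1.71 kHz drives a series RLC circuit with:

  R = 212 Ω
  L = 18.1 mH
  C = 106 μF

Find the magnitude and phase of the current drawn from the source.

Step 1 — Angular frequency: ω = 2π·f = 2π·1710 = 1.074e+04 rad/s.
Step 2 — Component impedances:
  R: Z = R = 212 Ω
  L: Z = jωL = j·1.074e+04·0.0181 = 0 + j194.5 Ω
  C: Z = 1/(jωC) = -j/(ω·C) = 0 - j0.878 Ω
Step 3 — Series combination: Z_total = R + L + C = 212 + j193.6 Ω = 287.1∠42.4° Ω.
Step 4 — Source phasor: V = 99.4∠45.0° V = 70.29 + j70.29 V.
Step 5 — Ohm's law: I = V / Z_total = (70.29 + j70.29) / (212 + j193.6) = 0.3459 + j0.0157 A.
Step 6 — Convert to polar: |I| = 0.3462 A, ∠I = 2.6°.

I = 0.3462∠2.6° A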